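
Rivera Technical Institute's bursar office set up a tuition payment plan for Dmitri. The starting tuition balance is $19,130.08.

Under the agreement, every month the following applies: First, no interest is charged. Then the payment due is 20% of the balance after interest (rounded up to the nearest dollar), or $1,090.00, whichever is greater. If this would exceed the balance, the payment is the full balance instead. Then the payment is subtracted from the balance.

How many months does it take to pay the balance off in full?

11

Month 1: $19,130.08 − $3,827.00 → $15,303.08
Month 2: $15,303.08 − $3,061.00 → $12,242.08
Month 3: $12,242.08 − $2,449.00 → $9,793.08
Month 4: $9,793.08 − $1,959.00 → $7,834.08
Month 5: $7,834.08 − $1,567.00 → $6,267.08
Month 6: $6,267.08 − $1,254.00 → $5,013.08
Month 7: $5,013.08 − $1,090.00 → $3,923.08
Month 8: $3,923.08 − $1,090.00 → $2,833.08
Month 9: $2,833.08 − $1,090.00 → $1,743.08
Month 10: $1,743.08 − $1,090.00 → $653.08
Month 11: $653.08 − $653.08 → $0.00
Balance reaches $0.00 in month 11.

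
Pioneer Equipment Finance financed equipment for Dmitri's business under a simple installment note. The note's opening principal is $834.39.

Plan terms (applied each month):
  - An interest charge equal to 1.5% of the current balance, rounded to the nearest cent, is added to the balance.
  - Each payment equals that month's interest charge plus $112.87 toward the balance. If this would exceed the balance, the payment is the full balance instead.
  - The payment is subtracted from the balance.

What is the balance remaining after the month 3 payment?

# | Opening | Interest | Payment | End bal
1 | $834.39 | $12.52 | $125.39 | $721.52
2 | $721.52 | $10.82 | $123.69 | $608.65
3 | $608.65 | $9.13 | $122.00 | $495.78

$495.78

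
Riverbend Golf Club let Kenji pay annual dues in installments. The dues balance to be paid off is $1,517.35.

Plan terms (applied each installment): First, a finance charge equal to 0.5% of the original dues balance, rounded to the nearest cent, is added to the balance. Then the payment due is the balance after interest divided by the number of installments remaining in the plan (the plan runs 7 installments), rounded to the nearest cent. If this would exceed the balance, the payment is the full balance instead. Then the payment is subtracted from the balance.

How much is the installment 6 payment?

$228.86

Installment 1: opening $1,517.35; interest $7.59 → $1,524.94; payment $217.85; balance $1,307.09
Installment 2: opening $1,307.09; interest $7.59 → $1,314.68; payment $219.11; balance $1,095.57
Installment 3: opening $1,095.57; interest $7.59 → $1,103.16; payment $220.63; balance $882.53
Installment 4: opening $882.53; interest $7.59 → $890.12; payment $222.53; balance $667.59
Installment 5: opening $667.59; interest $7.59 → $675.18; payment $225.06; balance $450.12
Installment 6: opening $450.12; interest $7.59 → $457.71; payment $228.86; balance $228.85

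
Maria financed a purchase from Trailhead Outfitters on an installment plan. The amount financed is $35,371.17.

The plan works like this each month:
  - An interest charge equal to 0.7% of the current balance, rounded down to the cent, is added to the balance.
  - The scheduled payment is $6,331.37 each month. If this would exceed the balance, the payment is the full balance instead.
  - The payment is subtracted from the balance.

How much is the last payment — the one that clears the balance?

Month 1: $35,371.17 +$247.59 interest = $35,618.76; pay $6,331.37 → $29,287.39
Month 2: $29,287.39 +$205.01 interest = $29,492.40; pay $6,331.37 → $23,161.03
Month 3: $23,161.03 +$162.12 interest = $23,323.15; pay $6,331.37 → $16,991.78
Month 4: $16,991.78 +$118.94 interest = $17,110.72; pay $6,331.37 → $10,779.35
Month 5: $10,779.35 +$75.45 interest = $10,854.80; pay $6,331.37 → $4,523.43
Month 6: $4,523.43 +$31.66 interest = $4,555.09; pay $4,555.09 → $0.00

$4,555.09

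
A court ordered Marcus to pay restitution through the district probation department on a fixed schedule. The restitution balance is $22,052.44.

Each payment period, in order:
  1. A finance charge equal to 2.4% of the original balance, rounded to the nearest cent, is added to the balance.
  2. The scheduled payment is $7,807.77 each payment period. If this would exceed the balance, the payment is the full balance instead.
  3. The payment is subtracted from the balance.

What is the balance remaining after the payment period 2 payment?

$7,495.42

# | Opening | Interest | Payment | End bal
1 | $22,052.44 | $529.26 | $7,807.77 | $14,773.93
2 | $14,773.93 | $529.26 | $7,807.77 | $7,495.42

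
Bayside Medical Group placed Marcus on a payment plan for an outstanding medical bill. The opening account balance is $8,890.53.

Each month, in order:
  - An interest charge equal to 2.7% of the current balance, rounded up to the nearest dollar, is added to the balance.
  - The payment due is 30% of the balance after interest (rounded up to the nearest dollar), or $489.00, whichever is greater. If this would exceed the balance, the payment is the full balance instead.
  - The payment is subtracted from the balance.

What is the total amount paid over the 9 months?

$9,695.53

# | Opening | Interest | Payment | End bal
1 | $8,890.53 | $241.00 | $2,740.00 | $6,391.53
2 | $6,391.53 | $173.00 | $1,970.00 | $4,594.53
3 | $4,594.53 | $125.00 | $1,416.00 | $3,303.53
4 | $3,303.53 | $90.00 | $1,019.00 | $2,374.53
5 | $2,374.53 | $65.00 | $732.00 | $1,707.53
6 | $1,707.53 | $47.00 | $527.00 | $1,227.53
7 | $1,227.53 | $34.00 | $489.00 | $772.53
8 | $772.53 | $21.00 | $489.00 | $304.53
9 | $304.53 | $9.00 | $313.53 | $0.00
Total paid: $9,695.53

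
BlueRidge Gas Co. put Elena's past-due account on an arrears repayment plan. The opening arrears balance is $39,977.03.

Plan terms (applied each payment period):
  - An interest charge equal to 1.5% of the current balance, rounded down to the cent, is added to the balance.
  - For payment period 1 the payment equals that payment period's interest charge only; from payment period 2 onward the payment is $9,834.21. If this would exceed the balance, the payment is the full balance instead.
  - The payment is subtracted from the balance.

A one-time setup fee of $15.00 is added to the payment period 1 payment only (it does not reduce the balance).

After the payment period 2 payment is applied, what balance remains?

Payment period 1: $39,977.03 +$599.65 interest = $40,576.68; pay $599.65 (+ $15.00 fee) → $39,977.03
Payment period 2: $39,977.03 +$599.65 interest = $40,576.68; pay $9,834.21 → $30,742.47

$30,742.47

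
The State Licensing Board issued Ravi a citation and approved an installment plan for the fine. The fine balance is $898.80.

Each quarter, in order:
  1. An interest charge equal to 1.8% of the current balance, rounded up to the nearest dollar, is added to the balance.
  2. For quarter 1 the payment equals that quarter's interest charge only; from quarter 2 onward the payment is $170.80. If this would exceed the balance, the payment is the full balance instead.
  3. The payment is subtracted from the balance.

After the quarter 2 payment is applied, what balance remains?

$745.00

Quarter 1: $898.80 +$17.00 interest = $915.80; pay $17.00 → $898.80
Quarter 2: $898.80 +$17.00 interest = $915.80; pay $170.80 → $745.00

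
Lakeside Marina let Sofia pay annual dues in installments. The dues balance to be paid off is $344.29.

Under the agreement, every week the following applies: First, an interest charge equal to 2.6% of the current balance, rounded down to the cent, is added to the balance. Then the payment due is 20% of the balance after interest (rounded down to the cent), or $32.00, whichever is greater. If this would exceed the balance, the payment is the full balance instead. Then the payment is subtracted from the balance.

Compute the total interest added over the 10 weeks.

# | Opening | Interest | Payment | End bal
1 | $344.29 | $8.95 | $70.64 | $282.60
2 | $282.60 | $7.34 | $57.98 | $231.96
3 | $231.96 | $6.03 | $47.59 | $190.40
4 | $190.40 | $4.95 | $39.07 | $156.28
5 | $156.28 | $4.06 | $32.06 | $128.28
6 | $128.28 | $3.33 | $32.00 | $99.61
7 | $99.61 | $2.58 | $32.00 | $70.19
8 | $70.19 | $1.82 | $32.00 | $40.01
9 | $40.01 | $1.04 | $32.00 | $9.05
10 | $9.05 | $0.23 | $9.28 | $0.00
Total interest: $8.95 + $7.34 + $6.03 + $4.95 + $4.06 + $3.33 + $2.58 + $1.82 + $1.04 + $0.23 = $40.33

$40.33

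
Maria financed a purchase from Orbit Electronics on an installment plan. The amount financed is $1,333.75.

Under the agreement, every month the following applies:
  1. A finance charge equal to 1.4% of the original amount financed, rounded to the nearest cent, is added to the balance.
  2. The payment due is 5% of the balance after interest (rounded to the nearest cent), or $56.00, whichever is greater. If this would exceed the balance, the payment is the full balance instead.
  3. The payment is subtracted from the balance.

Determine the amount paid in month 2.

# | Opening | Interest | Payment | End bal
1 | $1,333.75 | $18.67 | $67.62 | $1,284.80
2 | $1,284.80 | $18.67 | $65.17 | $1,238.30

$65.17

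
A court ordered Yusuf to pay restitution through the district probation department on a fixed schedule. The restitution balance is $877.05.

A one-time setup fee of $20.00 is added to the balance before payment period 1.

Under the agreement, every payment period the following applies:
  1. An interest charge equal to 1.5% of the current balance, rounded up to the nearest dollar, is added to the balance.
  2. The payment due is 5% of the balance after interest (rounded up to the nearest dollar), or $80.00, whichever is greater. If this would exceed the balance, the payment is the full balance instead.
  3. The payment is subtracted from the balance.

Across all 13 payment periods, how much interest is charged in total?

$101.00

Payment period 1: $897.05 +$14.00 interest = $911.05; pay $80.00 → $831.05
Payment period 2: $831.05 +$13.00 interest = $844.05; pay $80.00 → $764.05
Payment period 3: $764.05 +$12.00 interest = $776.05; pay $80.00 → $696.05
Payment period 4: $696.05 +$11.00 interest = $707.05; pay $80.00 → $627.05
Payment period 5: $627.05 +$10.00 interest = $637.05; pay $80.00 → $557.05
Payment period 6: $557.05 +$9.00 interest = $566.05; pay $80.00 → $486.05
Payment period 7: $486.05 +$8.00 interest = $494.05; pay $80.00 → $414.05
Payment period 8: $414.05 +$7.00 interest = $421.05; pay $80.00 → $341.05
Payment period 9: $341.05 +$6.00 interest = $347.05; pay $80.00 → $267.05
Payment period 10: $267.05 +$5.00 interest = $272.05; pay $80.00 → $192.05
Payment period 11: $192.05 +$3.00 interest = $195.05; pay $80.00 → $115.05
Payment period 12: $115.05 +$2.00 interest = $117.05; pay $80.00 → $37.05
Payment period 13: $37.05 +$1.00 interest = $38.05; pay $38.05 → $0.00
Total interest: $14.00 + $13.00 + $12.00 + $11.00 + $10.00 + $9.00 + $8.00 + $7.00 + $6.00 + $5.00 + $3.00 + $2.00 + $1.00 = $101.00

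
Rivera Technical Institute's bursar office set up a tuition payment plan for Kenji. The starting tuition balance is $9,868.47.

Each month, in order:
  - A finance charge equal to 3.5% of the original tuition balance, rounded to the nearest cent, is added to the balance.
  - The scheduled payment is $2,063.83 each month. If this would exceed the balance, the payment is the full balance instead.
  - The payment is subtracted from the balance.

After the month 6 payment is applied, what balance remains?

$0.00

# | Opening | Interest | Payment | End bal
1 | $9,868.47 | $345.40 | $2,063.83 | $8,150.04
2 | $8,150.04 | $345.40 | $2,063.83 | $6,431.61
3 | $6,431.61 | $345.40 | $2,063.83 | $4,713.18
4 | $4,713.18 | $345.40 | $2,063.83 | $2,994.75
5 | $2,994.75 | $345.40 | $2,063.83 | $1,276.32
6 | $1,276.32 | $345.40 | $1,621.72 | $0.00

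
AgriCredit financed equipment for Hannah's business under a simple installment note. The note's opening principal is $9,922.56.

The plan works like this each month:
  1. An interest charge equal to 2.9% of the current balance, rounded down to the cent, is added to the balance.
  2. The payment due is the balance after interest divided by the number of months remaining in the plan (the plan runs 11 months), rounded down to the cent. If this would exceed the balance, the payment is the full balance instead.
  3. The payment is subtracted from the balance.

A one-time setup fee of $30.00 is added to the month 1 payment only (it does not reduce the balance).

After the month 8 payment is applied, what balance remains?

$3,401.54

# | Opening | Interest | Payment | Fee | End bal
1 | $9,922.56 | $287.75 | $928.21 | $30.00 | $9,282.10
2 | $9,282.10 | $269.18 | $955.12 | — | $8,596.16
3 | $8,596.16 | $249.28 | $982.82 | — | $7,862.62
4 | $7,862.62 | $228.01 | $1,011.32 | — | $7,079.31
5 | $7,079.31 | $205.29 | $1,040.65 | — | $6,243.95
6 | $6,243.95 | $181.07 | $1,070.83 | — | $5,354.19
7 | $5,354.19 | $155.27 | $1,101.89 | — | $4,407.57
8 | $4,407.57 | $127.81 | $1,133.84 | — | $3,401.54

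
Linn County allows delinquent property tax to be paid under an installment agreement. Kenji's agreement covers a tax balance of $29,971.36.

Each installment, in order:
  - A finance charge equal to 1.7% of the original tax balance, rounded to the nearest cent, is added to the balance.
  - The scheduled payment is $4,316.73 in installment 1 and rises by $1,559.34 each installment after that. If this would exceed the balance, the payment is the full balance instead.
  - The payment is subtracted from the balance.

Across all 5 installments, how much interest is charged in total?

# | Opening | Interest | Payment | End bal
1 | $29,971.36 | $509.51 | $4,316.73 | $26,164.14
2 | $26,164.14 | $509.51 | $5,876.07 | $20,797.58
3 | $20,797.58 | $509.51 | $7,435.41 | $13,871.68
4 | $13,871.68 | $509.51 | $8,994.75 | $5,386.44
5 | $5,386.44 | $509.51 | $5,895.95 | $0.00
Total interest: $509.51 + $509.51 + $509.51 + $509.51 + $509.51 = $2,547.55

$2,547.55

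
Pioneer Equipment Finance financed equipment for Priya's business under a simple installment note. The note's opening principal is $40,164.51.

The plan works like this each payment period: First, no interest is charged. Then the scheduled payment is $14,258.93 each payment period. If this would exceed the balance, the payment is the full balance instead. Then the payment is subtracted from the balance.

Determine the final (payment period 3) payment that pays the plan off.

$11,646.65

Payment period 1: opening $40,164.51; payment $14,258.93; balance $25,905.58
Payment period 2: opening $25,905.58; payment $14,258.93; balance $11,646.65
Payment period 3: opening $11,646.65; payment $11,646.65; balance $0.00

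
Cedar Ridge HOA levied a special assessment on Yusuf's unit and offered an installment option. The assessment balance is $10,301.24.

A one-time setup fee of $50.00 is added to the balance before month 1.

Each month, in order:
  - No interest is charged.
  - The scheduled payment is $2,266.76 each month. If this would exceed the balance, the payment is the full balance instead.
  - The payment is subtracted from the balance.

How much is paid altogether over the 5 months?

$10,351.24

Month 1: $10,351.24 − $2,266.76 → $8,084.48
Month 2: $8,084.48 − $2,266.76 → $5,817.72
Month 3: $5,817.72 − $2,266.76 → $3,550.96
Month 4: $3,550.96 − $2,266.76 → $1,284.20
Month 5: $1,284.20 − $1,284.20 → $0.00
Total paid: $10,351.24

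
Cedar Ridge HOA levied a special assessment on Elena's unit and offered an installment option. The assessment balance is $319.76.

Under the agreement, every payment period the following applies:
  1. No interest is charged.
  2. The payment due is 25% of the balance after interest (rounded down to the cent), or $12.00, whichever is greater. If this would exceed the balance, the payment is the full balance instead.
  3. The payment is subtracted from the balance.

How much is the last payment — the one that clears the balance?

Payment period 1: opening $319.76; payment $79.94; balance $239.82
Payment period 2: opening $239.82; payment $59.95; balance $179.87
Payment period 3: opening $179.87; payment $44.96; balance $134.91
Payment period 4: opening $134.91; payment $33.72; balance $101.19
Payment period 5: opening $101.19; payment $25.29; balance $75.90
Payment period 6: opening $75.90; payment $18.97; balance $56.93
Payment period 7: opening $56.93; payment $14.23; balance $42.70
Payment period 8: opening $42.70; payment $12.00; balance $30.70
Payment period 9: opening $30.70; payment $12.00; balance $18.70
Payment period 10: opening $18.70; payment $12.00; balance $6.70
Payment period 11: opening $6.70; payment $6.70; balance $0.00

$6.70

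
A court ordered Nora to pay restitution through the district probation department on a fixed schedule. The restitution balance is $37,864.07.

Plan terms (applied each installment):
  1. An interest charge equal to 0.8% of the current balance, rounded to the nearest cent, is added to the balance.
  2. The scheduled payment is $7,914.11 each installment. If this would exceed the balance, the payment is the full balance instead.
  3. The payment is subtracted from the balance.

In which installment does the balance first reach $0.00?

5

Installment 1: $37,864.07 +$302.91 interest = $38,166.98; pay $7,914.11 → $30,252.87
Installment 2: $30,252.87 +$242.02 interest = $30,494.89; pay $7,914.11 → $22,580.78
Installment 3: $22,580.78 +$180.65 interest = $22,761.43; pay $7,914.11 → $14,847.32
Installment 4: $14,847.32 +$118.78 interest = $14,966.10; pay $7,914.11 → $7,051.99
Installment 5: $7,051.99 +$56.42 interest = $7,108.41; pay $7,108.41 → $0.00
Balance reaches $0.00 in installment 5.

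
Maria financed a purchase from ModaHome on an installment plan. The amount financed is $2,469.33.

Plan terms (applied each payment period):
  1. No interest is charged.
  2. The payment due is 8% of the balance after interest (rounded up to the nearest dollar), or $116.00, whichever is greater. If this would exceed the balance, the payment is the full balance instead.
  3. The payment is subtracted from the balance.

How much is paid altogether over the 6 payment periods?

$975.00

# | Opening | Payment | End bal
1 | $2,469.33 | $198.00 | $2,271.33
2 | $2,271.33 | $182.00 | $2,089.33
3 | $2,089.33 | $168.00 | $1,921.33
4 | $1,921.33 | $154.00 | $1,767.33
5 | $1,767.33 | $142.00 | $1,625.33
6 | $1,625.33 | $131.00 | $1,494.33
Total paid: $975.00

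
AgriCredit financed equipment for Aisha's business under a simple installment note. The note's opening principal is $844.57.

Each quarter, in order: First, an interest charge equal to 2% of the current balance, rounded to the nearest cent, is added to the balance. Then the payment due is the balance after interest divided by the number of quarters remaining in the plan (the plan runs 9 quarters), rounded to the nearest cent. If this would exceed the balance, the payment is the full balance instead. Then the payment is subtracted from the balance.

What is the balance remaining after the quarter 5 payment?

$414.43

# | Opening | Interest | Payment | End bal
1 | $844.57 | $16.89 | $95.72 | $765.74
2 | $765.74 | $15.31 | $97.63 | $683.42
3 | $683.42 | $13.67 | $99.58 | $597.51
4 | $597.51 | $11.95 | $101.58 | $507.88
5 | $507.88 | $10.16 | $103.61 | $414.43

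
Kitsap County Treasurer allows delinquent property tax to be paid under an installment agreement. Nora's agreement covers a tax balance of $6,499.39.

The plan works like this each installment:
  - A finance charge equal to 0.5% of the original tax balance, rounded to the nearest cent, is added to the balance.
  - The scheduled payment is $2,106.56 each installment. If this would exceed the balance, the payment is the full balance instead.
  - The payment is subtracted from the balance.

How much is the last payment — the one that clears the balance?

$309.71

Installment 1: $6,499.39 +$32.50 interest = $6,531.89; pay $2,106.56 → $4,425.33
Installment 2: $4,425.33 +$32.50 interest = $4,457.83; pay $2,106.56 → $2,351.27
Installment 3: $2,351.27 +$32.50 interest = $2,383.77; pay $2,106.56 → $277.21
Installment 4: $277.21 +$32.50 interest = $309.71; pay $309.71 → $0.00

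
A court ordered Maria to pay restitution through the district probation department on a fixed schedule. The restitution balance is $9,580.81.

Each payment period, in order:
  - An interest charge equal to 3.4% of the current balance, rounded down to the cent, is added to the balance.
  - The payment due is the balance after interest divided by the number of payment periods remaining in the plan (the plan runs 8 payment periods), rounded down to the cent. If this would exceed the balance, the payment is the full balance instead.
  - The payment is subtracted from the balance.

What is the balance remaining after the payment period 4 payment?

$5,475.89

Payment period 1: $9,580.81 +$325.74 interest = $9,906.55; pay $1,238.31 → $8,668.24
Payment period 2: $8,668.24 +$294.72 interest = $8,962.96; pay $1,280.42 → $7,682.54
Payment period 3: $7,682.54 +$261.20 interest = $7,943.74; pay $1,323.95 → $6,619.79
Payment period 4: $6,619.79 +$225.07 interest = $6,844.86; pay $1,368.97 → $5,475.89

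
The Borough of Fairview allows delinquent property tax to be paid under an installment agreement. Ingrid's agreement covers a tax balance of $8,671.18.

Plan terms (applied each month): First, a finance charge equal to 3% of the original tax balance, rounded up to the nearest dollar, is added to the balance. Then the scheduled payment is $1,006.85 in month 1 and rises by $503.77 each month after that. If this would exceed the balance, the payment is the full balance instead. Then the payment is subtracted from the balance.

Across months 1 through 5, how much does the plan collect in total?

$9,976.18

Month 1: opening $8,671.18; interest $261.00 → $8,932.18; payment $1,006.85; balance $7,925.33
Month 2: opening $7,925.33; interest $261.00 → $8,186.33; payment $1,510.62; balance $6,675.71
Month 3: opening $6,675.71; interest $261.00 → $6,936.71; payment $2,014.39; balance $4,922.32
Month 4: opening $4,922.32; interest $261.00 → $5,183.32; payment $2,518.16; balance $2,665.16
Month 5: opening $2,665.16; interest $261.00 → $2,926.16; payment $2,926.16; balance $0.00
Total paid: $9,976.18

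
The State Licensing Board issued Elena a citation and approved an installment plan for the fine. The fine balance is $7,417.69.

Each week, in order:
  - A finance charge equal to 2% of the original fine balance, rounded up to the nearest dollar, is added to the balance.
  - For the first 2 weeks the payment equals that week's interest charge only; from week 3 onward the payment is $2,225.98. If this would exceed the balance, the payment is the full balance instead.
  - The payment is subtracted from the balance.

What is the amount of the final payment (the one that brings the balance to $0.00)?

$1,335.75

# | Opening | Interest | Payment | End bal
1 | $7,417.69 | $149.00 | $149.00 | $7,417.69
2 | $7,417.69 | $149.00 | $149.00 | $7,417.69
3 | $7,417.69 | $149.00 | $2,225.98 | $5,340.71
4 | $5,340.71 | $149.00 | $2,225.98 | $3,263.73
5 | $3,263.73 | $149.00 | $2,225.98 | $1,186.75
6 | $1,186.75 | $149.00 | $1,335.75 | $0.00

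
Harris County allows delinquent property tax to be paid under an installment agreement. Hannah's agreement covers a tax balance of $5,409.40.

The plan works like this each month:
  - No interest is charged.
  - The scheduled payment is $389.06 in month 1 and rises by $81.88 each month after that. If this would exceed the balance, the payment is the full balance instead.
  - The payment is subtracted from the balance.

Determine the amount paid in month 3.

# | Opening | Payment | End bal
1 | $5,409.40 | $389.06 | $5,020.34
2 | $5,020.34 | $470.94 | $4,549.40
3 | $4,549.40 | $552.82 | $3,996.58

$552.82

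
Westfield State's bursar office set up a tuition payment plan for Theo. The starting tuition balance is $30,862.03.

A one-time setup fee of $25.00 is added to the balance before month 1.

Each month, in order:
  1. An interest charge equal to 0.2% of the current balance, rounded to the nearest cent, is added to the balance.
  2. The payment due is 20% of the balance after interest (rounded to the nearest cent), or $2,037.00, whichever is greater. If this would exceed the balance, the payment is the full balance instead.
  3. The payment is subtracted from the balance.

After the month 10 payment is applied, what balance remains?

$87.78

Month 1: $30,887.03 +$61.77 interest = $30,948.80; pay $6,189.76 → $24,759.04
Month 2: $24,759.04 +$49.52 interest = $24,808.56; pay $4,961.71 → $19,846.85
Month 3: $19,846.85 +$39.69 interest = $19,886.54; pay $3,977.31 → $15,909.23
Month 4: $15,909.23 +$31.82 interest = $15,941.05; pay $3,188.21 → $12,752.84
Month 5: $12,752.84 +$25.51 interest = $12,778.35; pay $2,555.67 → $10,222.68
Month 6: $10,222.68 +$20.45 interest = $10,243.13; pay $2,048.63 → $8,194.50
Month 7: $8,194.50 +$16.39 interest = $8,210.89; pay $2,037.00 → $6,173.89
Month 8: $6,173.89 +$12.35 interest = $6,186.24; pay $2,037.00 → $4,149.24
Month 9: $4,149.24 +$8.30 interest = $4,157.54; pay $2,037.00 → $2,120.54
Month 10: $2,120.54 +$4.24 interest = $2,124.78; pay $2,037.00 → $87.78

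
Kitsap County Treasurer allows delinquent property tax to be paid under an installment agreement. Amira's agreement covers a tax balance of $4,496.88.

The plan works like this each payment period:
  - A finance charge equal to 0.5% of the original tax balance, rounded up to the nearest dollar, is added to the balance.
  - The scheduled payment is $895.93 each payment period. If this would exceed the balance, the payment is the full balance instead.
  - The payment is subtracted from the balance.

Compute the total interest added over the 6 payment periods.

$138.00

Payment period 1: opening $4,496.88; interest $23.00 → $4,519.88; payment $895.93; balance $3,623.95
Payment period 2: opening $3,623.95; interest $23.00 → $3,646.95; payment $895.93; balance $2,751.02
Payment period 3: opening $2,751.02; interest $23.00 → $2,774.02; payment $895.93; balance $1,878.09
Payment period 4: opening $1,878.09; interest $23.00 → $1,901.09; payment $895.93; balance $1,005.16
Payment period 5: opening $1,005.16; interest $23.00 → $1,028.16; payment $895.93; balance $132.23
Payment period 6: opening $132.23; interest $23.00 → $155.23; payment $155.23; balance $0.00
Total interest: $23.00 + $23.00 + $23.00 + $23.00 + $23.00 + $23.00 = $138.00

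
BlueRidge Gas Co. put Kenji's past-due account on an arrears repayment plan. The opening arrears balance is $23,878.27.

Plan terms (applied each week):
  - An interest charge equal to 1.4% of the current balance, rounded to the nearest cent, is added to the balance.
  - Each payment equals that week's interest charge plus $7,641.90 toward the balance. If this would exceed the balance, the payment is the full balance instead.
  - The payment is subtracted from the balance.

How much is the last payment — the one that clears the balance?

# | Opening | Interest | Payment | End bal
1 | $23,878.27 | $334.30 | $7,976.20 | $16,236.37
2 | $16,236.37 | $227.31 | $7,869.21 | $8,594.47
3 | $8,594.47 | $120.32 | $7,762.22 | $952.57
4 | $952.57 | $13.34 | $965.91 | $0.00

$965.91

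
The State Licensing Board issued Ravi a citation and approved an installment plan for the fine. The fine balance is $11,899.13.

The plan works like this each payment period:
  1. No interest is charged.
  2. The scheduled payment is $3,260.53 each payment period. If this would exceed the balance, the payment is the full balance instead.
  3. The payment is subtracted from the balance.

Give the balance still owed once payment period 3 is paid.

Payment period 1: $11,899.13 − $3,260.53 → $8,638.60
Payment period 2: $8,638.60 − $3,260.53 → $5,378.07
Payment period 3: $5,378.07 − $3,260.53 → $2,117.54

$2,117.54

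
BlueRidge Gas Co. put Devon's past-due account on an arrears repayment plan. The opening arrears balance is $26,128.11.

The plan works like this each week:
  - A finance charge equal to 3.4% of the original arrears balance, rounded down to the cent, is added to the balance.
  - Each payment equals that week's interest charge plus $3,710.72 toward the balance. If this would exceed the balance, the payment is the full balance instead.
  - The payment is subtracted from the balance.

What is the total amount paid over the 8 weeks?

$33,234.91

Week 1: $26,128.11 +$888.35 interest = $27,016.46; pay $4,599.07 → $22,417.39
Week 2: $22,417.39 +$888.35 interest = $23,305.74; pay $4,599.07 → $18,706.67
Week 3: $18,706.67 +$888.35 interest = $19,595.02; pay $4,599.07 → $14,995.95
Week 4: $14,995.95 +$888.35 interest = $15,884.30; pay $4,599.07 → $11,285.23
Week 5: $11,285.23 +$888.35 interest = $12,173.58; pay $4,599.07 → $7,574.51
Week 6: $7,574.51 +$888.35 interest = $8,462.86; pay $4,599.07 → $3,863.79
Week 7: $3,863.79 +$888.35 interest = $4,752.14; pay $4,599.07 → $153.07
Week 8: $153.07 +$888.35 interest = $1,041.42; pay $1,041.42 → $0.00
Total paid: $33,234.91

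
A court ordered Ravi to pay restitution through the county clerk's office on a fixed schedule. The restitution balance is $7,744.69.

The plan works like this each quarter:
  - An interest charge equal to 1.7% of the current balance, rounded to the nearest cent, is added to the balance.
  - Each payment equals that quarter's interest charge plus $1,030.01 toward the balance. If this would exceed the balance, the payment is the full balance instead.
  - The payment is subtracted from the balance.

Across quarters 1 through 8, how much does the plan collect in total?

Quarter 1: opening $7,744.69; interest $131.66 → $7,876.35; payment $1,161.67; balance $6,714.68
Quarter 2: opening $6,714.68; interest $114.15 → $6,828.83; payment $1,144.16; balance $5,684.67
Quarter 3: opening $5,684.67; interest $96.64 → $5,781.31; payment $1,126.65; balance $4,654.66
Quarter 4: opening $4,654.66; interest $79.13 → $4,733.79; payment $1,109.14; balance $3,624.65
Quarter 5: opening $3,624.65; interest $61.62 → $3,686.27; payment $1,091.63; balance $2,594.64
Quarter 6: opening $2,594.64; interest $44.11 → $2,638.75; payment $1,074.12; balance $1,564.63
Quarter 7: opening $1,564.63; interest $26.60 → $1,591.23; payment $1,056.61; balance $534.62
Quarter 8: opening $534.62; interest $9.09 → $543.71; payment $543.71; balance $0.00
Total paid: $8,307.69

$8,307.69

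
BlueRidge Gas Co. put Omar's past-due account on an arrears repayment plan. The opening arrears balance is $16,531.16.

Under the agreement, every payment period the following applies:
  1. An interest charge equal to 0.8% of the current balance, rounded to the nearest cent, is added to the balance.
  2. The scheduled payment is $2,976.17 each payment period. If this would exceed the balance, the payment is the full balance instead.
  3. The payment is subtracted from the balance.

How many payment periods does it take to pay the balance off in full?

6

Payment period 1: opening $16,531.16; interest $132.25 → $16,663.41; payment $2,976.17; balance $13,687.24
Payment period 2: opening $13,687.24; interest $109.50 → $13,796.74; payment $2,976.17; balance $10,820.57
Payment period 3: opening $10,820.57; interest $86.56 → $10,907.13; payment $2,976.17; balance $7,930.96
Payment period 4: opening $7,930.96; interest $63.45 → $7,994.41; payment $2,976.17; balance $5,018.24
Payment period 5: opening $5,018.24; interest $40.15 → $5,058.39; payment $2,976.17; balance $2,082.22
Payment period 6: opening $2,082.22; interest $16.66 → $2,098.88; payment $2,098.88; balance $0.00
Balance reaches $0.00 in payment period 6.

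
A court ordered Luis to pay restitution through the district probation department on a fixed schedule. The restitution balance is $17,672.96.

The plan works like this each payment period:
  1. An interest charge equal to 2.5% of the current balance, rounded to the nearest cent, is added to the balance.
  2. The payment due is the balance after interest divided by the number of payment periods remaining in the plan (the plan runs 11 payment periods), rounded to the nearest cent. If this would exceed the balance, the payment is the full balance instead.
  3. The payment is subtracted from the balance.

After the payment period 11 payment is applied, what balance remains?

$0.00

# | Opening | Interest | Payment | End bal
1 | $17,672.96 | $441.82 | $1,646.80 | $16,467.98
2 | $16,467.98 | $411.70 | $1,687.97 | $15,191.71
3 | $15,191.71 | $379.79 | $1,730.17 | $13,841.33
4 | $13,841.33 | $346.03 | $1,773.42 | $12,413.94
5 | $12,413.94 | $310.35 | $1,817.76 | $10,906.53
6 | $10,906.53 | $272.66 | $1,863.20 | $9,315.99
7 | $9,315.99 | $232.90 | $1,909.78 | $7,639.11
8 | $7,639.11 | $190.98 | $1,957.52 | $5,872.57
9 | $5,872.57 | $146.81 | $2,006.46 | $4,012.92
10 | $4,012.92 | $100.32 | $2,056.62 | $2,056.62
11 | $2,056.62 | $51.42 | $2,108.04 | $0.00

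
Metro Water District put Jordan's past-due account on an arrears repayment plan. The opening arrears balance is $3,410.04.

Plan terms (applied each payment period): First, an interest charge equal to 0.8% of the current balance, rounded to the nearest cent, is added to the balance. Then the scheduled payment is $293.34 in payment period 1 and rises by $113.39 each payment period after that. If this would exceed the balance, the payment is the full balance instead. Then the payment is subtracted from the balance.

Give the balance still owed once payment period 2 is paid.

# | Opening | Interest | Payment | End bal
1 | $3,410.04 | $27.28 | $293.34 | $3,143.98
2 | $3,143.98 | $25.15 | $406.73 | $2,762.40

$2,762.40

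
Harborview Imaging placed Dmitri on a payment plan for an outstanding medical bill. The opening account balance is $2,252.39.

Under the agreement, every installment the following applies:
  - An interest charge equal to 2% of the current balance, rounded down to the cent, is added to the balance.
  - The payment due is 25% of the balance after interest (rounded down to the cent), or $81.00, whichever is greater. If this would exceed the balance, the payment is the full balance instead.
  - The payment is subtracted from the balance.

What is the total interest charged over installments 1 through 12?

Installment 1: $2,252.39 +$45.04 interest = $2,297.43; pay $574.35 → $1,723.08
Installment 2: $1,723.08 +$34.46 interest = $1,757.54; pay $439.38 → $1,318.16
Installment 3: $1,318.16 +$26.36 interest = $1,344.52; pay $336.13 → $1,008.39
Installment 4: $1,008.39 +$20.16 interest = $1,028.55; pay $257.13 → $771.42
Installment 5: $771.42 +$15.42 interest = $786.84; pay $196.71 → $590.13
Installment 6: $590.13 +$11.80 interest = $601.93; pay $150.48 → $451.45
Installment 7: $451.45 +$9.02 interest = $460.47; pay $115.11 → $345.36
Installment 8: $345.36 +$6.90 interest = $352.26; pay $88.06 → $264.20
Installment 9: $264.20 +$5.28 interest = $269.48; pay $81.00 → $188.48
Installment 10: $188.48 +$3.76 interest = $192.24; pay $81.00 → $111.24
Installment 11: $111.24 +$2.22 interest = $113.46; pay $81.00 → $32.46
Installment 12: $32.46 +$0.64 interest = $33.10; pay $33.10 → $0.00
Total interest: $45.04 + $34.46 + $26.36 + $20.16 + $15.42 + $11.80 + $9.02 + $6.90 + $5.28 + $3.76 + $2.22 + $0.64 = $181.06

$181.06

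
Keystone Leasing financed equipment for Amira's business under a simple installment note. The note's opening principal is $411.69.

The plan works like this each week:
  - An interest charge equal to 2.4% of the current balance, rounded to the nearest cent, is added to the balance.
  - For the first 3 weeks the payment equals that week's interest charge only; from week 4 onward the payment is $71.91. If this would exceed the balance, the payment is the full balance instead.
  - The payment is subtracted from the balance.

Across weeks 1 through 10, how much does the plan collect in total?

# | Opening | Interest | Payment | End bal
1 | $411.69 | $9.88 | $9.88 | $411.69
2 | $411.69 | $9.88 | $9.88 | $411.69
3 | $411.69 | $9.88 | $9.88 | $411.69
4 | $411.69 | $9.88 | $71.91 | $349.66
5 | $349.66 | $8.39 | $71.91 | $286.14
6 | $286.14 | $6.87 | $71.91 | $221.10
7 | $221.10 | $5.31 | $71.91 | $154.50
8 | $154.50 | $3.71 | $71.91 | $86.30
9 | $86.30 | $2.07 | $71.91 | $16.46
10 | $16.46 | $0.40 | $16.86 | $0.00
Total paid: $477.96

$477.96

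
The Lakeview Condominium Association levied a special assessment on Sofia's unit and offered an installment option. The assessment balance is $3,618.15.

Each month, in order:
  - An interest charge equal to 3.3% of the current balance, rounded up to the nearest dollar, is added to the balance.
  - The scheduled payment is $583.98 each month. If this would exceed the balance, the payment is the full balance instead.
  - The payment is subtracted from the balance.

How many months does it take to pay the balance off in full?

8

Month 1: opening $3,618.15; interest $120.00 → $3,738.15; payment $583.98; balance $3,154.17
Month 2: opening $3,154.17; interest $105.00 → $3,259.17; payment $583.98; balance $2,675.19
Month 3: opening $2,675.19; interest $89.00 → $2,764.19; payment $583.98; balance $2,180.21
Month 4: opening $2,180.21; interest $72.00 → $2,252.21; payment $583.98; balance $1,668.23
Month 5: opening $1,668.23; interest $56.00 → $1,724.23; payment $583.98; balance $1,140.25
Month 6: opening $1,140.25; interest $38.00 → $1,178.25; payment $583.98; balance $594.27
Month 7: opening $594.27; interest $20.00 → $614.27; payment $583.98; balance $30.29
Month 8: opening $30.29; interest $1.00 → $31.29; payment $31.29; balance $0.00
Balance reaches $0.00 in month 8.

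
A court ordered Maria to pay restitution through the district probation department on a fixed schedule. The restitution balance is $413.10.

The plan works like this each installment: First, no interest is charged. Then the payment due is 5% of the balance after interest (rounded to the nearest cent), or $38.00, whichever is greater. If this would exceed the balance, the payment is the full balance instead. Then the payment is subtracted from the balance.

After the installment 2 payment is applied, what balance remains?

Installment 1: $413.10 − $38.00 → $375.10
Installment 2: $375.10 − $38.00 → $337.10

$337.10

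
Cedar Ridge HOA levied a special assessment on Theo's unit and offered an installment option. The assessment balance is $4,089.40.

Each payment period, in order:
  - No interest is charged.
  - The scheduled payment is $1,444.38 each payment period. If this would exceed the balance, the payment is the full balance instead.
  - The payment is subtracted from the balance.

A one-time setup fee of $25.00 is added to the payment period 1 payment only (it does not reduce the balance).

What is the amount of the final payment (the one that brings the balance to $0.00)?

# | Opening | Payment | Fee | End bal
1 | $4,089.40 | $1,444.38 | $25.00 | $2,645.02
2 | $2,645.02 | $1,444.38 | — | $1,200.64
3 | $1,200.64 | $1,200.64 | — | $0.00

$1,200.64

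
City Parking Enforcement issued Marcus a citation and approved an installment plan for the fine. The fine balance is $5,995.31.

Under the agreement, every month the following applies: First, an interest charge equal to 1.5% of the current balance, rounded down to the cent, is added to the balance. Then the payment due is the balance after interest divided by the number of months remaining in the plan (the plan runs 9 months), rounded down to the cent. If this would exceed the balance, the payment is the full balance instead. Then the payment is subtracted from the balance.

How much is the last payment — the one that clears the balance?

$761.65

Month 1: $5,995.31 +$89.92 interest = $6,085.23; pay $676.13 → $5,409.10
Month 2: $5,409.10 +$81.13 interest = $5,490.23; pay $686.27 → $4,803.96
Month 3: $4,803.96 +$72.05 interest = $4,876.01; pay $696.57 → $4,179.44
Month 4: $4,179.44 +$62.69 interest = $4,242.13; pay $707.02 → $3,535.11
Month 5: $3,535.11 +$53.02 interest = $3,588.13; pay $717.62 → $2,870.51
Month 6: $2,870.51 +$43.05 interest = $2,913.56; pay $728.39 → $2,185.17
Month 7: $2,185.17 +$32.77 interest = $2,217.94; pay $739.31 → $1,478.63
Month 8: $1,478.63 +$22.17 interest = $1,500.80; pay $750.40 → $750.40
Month 9: $750.40 +$11.25 interest = $761.65; pay $761.65 → $0.00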